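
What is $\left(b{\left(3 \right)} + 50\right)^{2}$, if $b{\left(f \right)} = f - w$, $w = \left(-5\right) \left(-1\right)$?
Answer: $2304$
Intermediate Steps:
$w = 5$
$b{\left(f \right)} = -5 + f$ ($b{\left(f \right)} = f - 5 = -5 + f$)
$\left(b{\left(3 \right)} + 50\right)^{2} = \left(\left(-5 + 3\right) + 50\right)^{2} = \left(-2 + 50\right)^{2} = 48^{2} = 2304$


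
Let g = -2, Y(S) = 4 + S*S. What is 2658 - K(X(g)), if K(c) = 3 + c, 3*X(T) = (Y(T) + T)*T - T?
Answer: 7975/3 ≈ 2658.3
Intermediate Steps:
Y(S) = 4 + S**2
X(T) = -T/3 + T*(4 + T + T**2)/3 (X(T) = (((4 + T**2) + T)*T - T)/3 = ((4 + T + T**2)*T - T)/3 = (T*(4 + T + T**2) - T)/3 = (-T + T*(4 + T + T**2))/3 = -T/3 + T*(4 + T + T**2)/3)
2658 - K(X(g)) = 2658 - (3 + (1/3)*(-2)*(3 - 2 + (-2)**2)) = 2658 - (3 + (1/3)*(-2)*(3 - 2 + 4)) = 2658 - (3 + (1/3)*(-2)*5) = 2658 - (3 - 10/3) = 2658 - 1*(-1/3) = 2658 + 1/3 = 7975/3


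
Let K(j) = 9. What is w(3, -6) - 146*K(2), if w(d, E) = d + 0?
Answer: -1311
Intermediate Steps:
w(d, E) = d
w(3, -6) - 146*K(2) = 3 - 146*9 = 3 - 1314 = -1311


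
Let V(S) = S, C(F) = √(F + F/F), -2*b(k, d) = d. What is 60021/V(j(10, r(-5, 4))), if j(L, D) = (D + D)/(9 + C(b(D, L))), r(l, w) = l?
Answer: -540189/10 - 60021*I/5 ≈ -54019.0 - 12004.0*I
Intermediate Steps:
b(k, d) = -d/2
C(F) = √(1 + F) (C(F) = √(F + 1) = √(1 + F))
j(L, D) = 2*D/(9 + √(1 - L/2)) (j(L, D) = (D + D)/(9 + √(1 - L/2)) = (2*D)/(9 + √(1 - L/2)) = 2*D/(9 + √(1 - L/2)))
60021/V(j(10, r(-5, 4))) = 60021/((4*(-5)/(18 + √2*√(2 - 1*10)))) = 60021/((4*(-5)/(18 + √2*√(2 - 10)))) = 60021/((4*(-5)/(18 + √2*√(-8)))) = 60021/((4*(-5)/(18 + √2*(2*I*√2)))) = 60021/((4*(-5)/(18 + 4*I))) = 60021/((4*(-5)*((18 - 4*I)/340))) = 60021/(-18/17 + 4*I/17) = 60021*(17*(-18/17 - 4*I/17)/20) = 1020357*(-18/17 - 4*I/17)/20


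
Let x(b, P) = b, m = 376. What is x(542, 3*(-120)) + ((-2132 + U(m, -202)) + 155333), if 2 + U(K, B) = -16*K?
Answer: 147725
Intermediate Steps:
U(K, B) = -2 - 16*K
x(542, 3*(-120)) + ((-2132 + U(m, -202)) + 155333) = 542 + ((-2132 + (-2 - 16*376)) + 155333) = 542 + ((-2132 + (-2 - 6016)) + 155333) = 542 + ((-2132 - 6018) + 155333) = 542 + (-8150 + 155333) = 542 + 147183 = 147725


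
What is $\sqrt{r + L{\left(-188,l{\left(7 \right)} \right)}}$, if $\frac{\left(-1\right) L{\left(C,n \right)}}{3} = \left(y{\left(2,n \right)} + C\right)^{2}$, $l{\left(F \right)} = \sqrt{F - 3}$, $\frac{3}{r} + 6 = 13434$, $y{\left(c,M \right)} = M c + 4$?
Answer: $\frac{i \sqrt{486840195681}}{2238} \approx 311.77 i$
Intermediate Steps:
$y{\left(c,M \right)} = 4 + M c$
$r = \frac{1}{4476}$ ($r = \frac{3}{-6 + 13434} = \frac{3}{13428} = 3 \cdot \frac{1}{13428} = \frac{1}{4476} \approx 0.00022341$)
$l{\left(F \right)} = \sqrt{-3 + F}$
$L{\left(C,n \right)} = - 3 \left(4 + C + 2 n\right)^{2}$ ($L{\left(C,n \right)} = - 3 \left(\left(4 + n 2\right) + C\right)^{2} = - 3 \left(\left(4 + 2 n\right) + C\right)^{2} = - 3 \left(4 + C + 2 n\right)^{2}$)
$\sqrt{r + L{\left(-188,l{\left(7 \right)} \right)}} = \sqrt{\frac{1}{4476} - 3 \left(4 - 188 + 2 \sqrt{-3 + 7}\right)^{2}} = \sqrt{\frac{1}{4476} - 3 \left(4 - 188 + 2 \sqrt{4}\right)^{2}} = \sqrt{\frac{1}{4476} - 3 \left(4 - 188 + 2 \cdot 2\right)^{2}} = \sqrt{\frac{1}{4476} - 3 \left(4 - 188 + 4\right)^{2}} = \sqrt{\frac{1}{4476} - 3 \left(-180\right)^{2}} = \sqrt{\frac{1}{4476} - 97200} = \sqrt{- \frac{435067199}{4476}} = \frac{i \sqrt{486840195681}}{2238}$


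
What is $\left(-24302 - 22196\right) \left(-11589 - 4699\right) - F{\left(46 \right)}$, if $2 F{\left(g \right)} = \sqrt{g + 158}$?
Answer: $757359424 - \sqrt{51} \approx 7.5736 \cdot 10^{8}$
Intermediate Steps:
$F{\left(g \right)} = \frac{\sqrt{158 + g}}{2}$ ($F{\left(g \right)} = \frac{\sqrt{g + 158}}{2} = \frac{\sqrt{158 + g}}{2}$)
$\left(-24302 - 22196\right) \left(-11589 - 4699\right) - F{\left(46 \right)} = \left(-24302 - 22196\right) \left(-11589 - 4699\right) - \frac{\sqrt{158 + 46}}{2} = \left(-46498\right) \left(-16288\right) - \frac{\sqrt{204}}{2} = 757359424 - \frac{2 \sqrt{51}}{2} = 757359424 - \sqrt{51}$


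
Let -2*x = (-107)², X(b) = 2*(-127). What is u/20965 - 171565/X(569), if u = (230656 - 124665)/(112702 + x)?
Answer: 769566283283303/1139333910050 ≈ 675.45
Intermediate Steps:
X(b) = -254
x = -11449/2 (x = -½*(-107)² = -½*11449 = -11449/2 ≈ -5724.5)
u = 211982/213955 (u = (230656 - 124665)/(112702 - 11449/2) = 105991/(213955/2) = 105991*(2/213955) = 211982/213955 ≈ 0.99078)
u/20965 - 171565/X(569) = (211982/213955)/20965 - 171565/(-254) = (211982/213955)*(1/20965) - 171565*(-1/254) = 211982/4485566575 + 171565/254 = 769566283283303/1139333910050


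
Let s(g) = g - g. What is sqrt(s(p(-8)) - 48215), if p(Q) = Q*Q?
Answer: I*sqrt(48215) ≈ 219.58*I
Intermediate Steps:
p(Q) = Q**2
s(g) = 0
sqrt(s(p(-8)) - 48215) = sqrt(0 - 48215) = sqrt(-48215) = I*sqrt(48215)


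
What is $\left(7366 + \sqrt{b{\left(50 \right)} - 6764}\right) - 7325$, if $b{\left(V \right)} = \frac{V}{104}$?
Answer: $41 + \frac{i \sqrt{4572139}}{26} \approx 41.0 + 82.241 i$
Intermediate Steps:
$b{\left(V \right)} = \frac{V}{104}$ ($b{\left(V \right)} = V \frac{1}{104} = \frac{V}{104}$)
$\left(7366 + \sqrt{b{\left(50 \right)} - 6764}\right) - 7325 = \left(7366 + \sqrt{\frac{1}{104} \cdot 50 - 6764}\right) - 7325 = \left(7366 + \sqrt{\frac{25}{52} - 6764}\right) - 7325 = \left(7366 + \sqrt{- \frac{351703}{52}}\right) - 7325 = \left(7366 + \frac{i \sqrt{4572139}}{26}\right) - 7325 = 41 + \frac{i \sqrt{4572139}}{26}$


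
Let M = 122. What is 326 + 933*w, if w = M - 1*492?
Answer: -344884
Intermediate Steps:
w = -370 (w = 122 - 1*492 = 122 - 492 = -370)
326 + 933*w = 326 + 933*(-370) = 326 - 345210 = -344884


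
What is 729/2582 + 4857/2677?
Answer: 14492307/6912014 ≈ 2.0967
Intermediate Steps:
729/2582 + 4857/2677 = 14492307/6912014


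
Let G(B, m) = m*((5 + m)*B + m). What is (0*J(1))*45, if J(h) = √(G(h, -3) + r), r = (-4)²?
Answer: 0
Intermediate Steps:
G(B, m) = m*(m + B*(5 + m)) (G(B, m) = m*(B*(5 + m) + m) = m*(m + B*(5 + m)))
r = 16
J(h) = √(25 - 6*h) (J(h) = √(-3*(-3 + 5*h + h*(-3)) + 16) = √(-3*(-3 + 5*h - 3*h) + 16) = √(-3*(-3 + 2*h) + 16) = √((9 - 6*h) + 16) = √(25 - 6*h))
(0*J(1))*45 = (0*√(25 - 6*1))*45 = (0*√(25 - 6))*45 = (0*√19)*45 = 0*45 = 0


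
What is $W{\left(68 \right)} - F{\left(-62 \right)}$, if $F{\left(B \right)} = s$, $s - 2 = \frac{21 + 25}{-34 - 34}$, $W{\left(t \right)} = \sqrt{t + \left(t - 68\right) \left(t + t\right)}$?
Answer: $- \frac{45}{34} + 2 \sqrt{17} \approx 6.9227$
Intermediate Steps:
$W{\left(t \right)} = \sqrt{t + 2 t \left(-68 + t\right)}$ ($W{\left(t \right)} = \sqrt{t + \left(-68 + t\right) 2 t} = \sqrt{t + 2 t \left(-68 + t\right)}$)
$s = \frac{45}{34}$ ($s = 2 + \frac{21 + 25}{-34 - 34} = 2 + \frac{46}{-68} = 2 + 46 \left(- \frac{1}{68}\right) = 2 - \frac{23}{34} = \frac{45}{34} \approx 1.3235$)
$F{\left(B \right)} = \frac{45}{34}$
$W{\left(68 \right)} - F{\left(-62 \right)} = \sqrt{68 \left(-135 + 2 \cdot 68\right)} - \frac{45}{34} = \sqrt{68 \left(-135 + 136\right)} - \frac{45}{34} = \sqrt{68 \cdot 1} - \frac{45}{34} = \sqrt{68} - \frac{45}{34} = 2 \sqrt{17} - \frac{45}{34} = - \frac{45}{34} + 2 \sqrt{17}$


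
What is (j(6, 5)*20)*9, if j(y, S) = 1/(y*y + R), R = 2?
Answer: 90/19 ≈ 4.7368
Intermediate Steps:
j(y, S) = 1/(2 + y**2) (j(y, S) = 1/(y*y + 2) = 1/(y**2 + 2) = 1/(2 + y**2))
(j(6, 5)*20)*9 = (20/(2 + 6**2))*9 = (20/(2 + 36))*9 = (20/38)*9 = ((1/38)*20)*9 = (10/19)*9 = 90/19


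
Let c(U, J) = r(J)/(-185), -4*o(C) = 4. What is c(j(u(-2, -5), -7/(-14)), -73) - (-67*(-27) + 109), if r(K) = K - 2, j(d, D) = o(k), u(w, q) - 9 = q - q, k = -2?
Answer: -70951/37 ≈ -1917.6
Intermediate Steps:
u(w, q) = 9 (u(w, q) = 9 + (q - q) = 9 + 0 = 9)
o(C) = -1 (o(C) = -1/4*4 = -1)
j(d, D) = -1
r(K) = -2 + K
c(U, J) = 2/185 - J/185 (c(U, J) = (-2 + J)/(-185) = (-2 + J)*(-1/185) = 2/185 - J/185)
c(j(u(-2, -5), -7/(-14)), -73) - (-67*(-27) + 109) = (2/185 - 1/185*(-73)) - (-67*(-27) + 109) = (2/185 + 73/185) - (1809 + 109) = 15/37 - 1*1918 = 15/37 - 1918 = -70951/37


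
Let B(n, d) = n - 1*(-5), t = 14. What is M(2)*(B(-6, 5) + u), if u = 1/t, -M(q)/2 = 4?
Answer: 52/7 ≈ 7.4286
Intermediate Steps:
B(n, d) = 5 + n (B(n, d) = n + 5 = 5 + n)
M(q) = -8 (M(q) = -2*4 = -8)
u = 1/14 ≈ 0.071429
M(2)*(B(-6, 5) + u) = -8*((5 - 6) + 1/14) = -8*(-1 + 1/14) = -8*(-13/14) = 52/7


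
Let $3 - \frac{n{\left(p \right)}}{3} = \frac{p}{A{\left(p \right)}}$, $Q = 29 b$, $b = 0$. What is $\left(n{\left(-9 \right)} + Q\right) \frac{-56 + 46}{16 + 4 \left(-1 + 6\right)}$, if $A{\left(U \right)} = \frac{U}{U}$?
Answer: $-10$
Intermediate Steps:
$A{\left(U \right)} = 1$
$Q = 0$ ($Q = 29 \cdot 0 = 0$)
$n{\left(p \right)} = 9 - 3 p$ ($n{\left(p \right)} = 9 - 3 \frac{p}{1} = 9 - 3 p 1 = 9 - 3 p$)
$\left(n{\left(-9 \right)} + Q\right) \frac{-56 + 46}{16 + 4 \left(-1 + 6\right)} = \left(\left(9 - -27\right) + 0\right) \frac{-56 + 46}{16 + 4 \left(-1 + 6\right)} = \left(\left(9 + 27\right) + 0\right) \left(- \frac{10}{16 + 4 \cdot 5}\right) = \left(36 + 0\right) \left(- \frac{10}{16 + 20}\right) = 36 \left(- \frac{10}{36}\right) = 36 \left(\left(-10\right) \frac{1}{36}\right) = 36 \left(- \frac{5}{18}\right) = -10$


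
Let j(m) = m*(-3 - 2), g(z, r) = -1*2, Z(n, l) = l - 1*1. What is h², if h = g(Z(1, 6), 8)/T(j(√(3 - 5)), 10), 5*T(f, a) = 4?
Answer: 25/4 ≈ 6.2500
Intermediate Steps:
Z(n, l) = -1 + l (Z(n, l) = l - 1 = -1 + l)
g(z, r) = -2
j(m) = -5*m (j(m) = m*(-5) = -5*m)
T(f, a) = ⅘ (T(f, a) = (⅕)*4 = ⅘)
h = -5/2 (h = -2/⅘ = -2*5/4 = -5/2 ≈ -2.5000)
h² = (-5/2)² = 25/4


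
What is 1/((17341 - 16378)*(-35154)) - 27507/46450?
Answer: -232800706141/393121469475 ≈ -0.59219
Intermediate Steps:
1/((17341 - 16378)*(-35154)) - 27507/46450 = -1/35154/963 - 27507*1/46450 = (1/963)*(-1/35154) - 27507/46450 = -1/33853302 - 27507/46450 = -232800706141/393121469475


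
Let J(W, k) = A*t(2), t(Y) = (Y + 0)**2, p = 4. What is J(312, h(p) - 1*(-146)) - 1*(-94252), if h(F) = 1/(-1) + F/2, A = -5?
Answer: 94232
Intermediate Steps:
h(F) = -1 + F/2 (h(F) = 1*(-1) + F*(1/2) = -1 + F/2)
t(Y) = Y**2
J(W, k) = -20 (J(W, k) = -5*2**2 = -5*4 = -20)
J(312, h(p) - 1*(-146)) - 1*(-94252) = -20 - 1*(-94252) = -20 + 94252 = 94232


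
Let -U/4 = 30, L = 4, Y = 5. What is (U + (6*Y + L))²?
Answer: 7396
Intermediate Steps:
U = -120 (U = -4*30 = -120)
(U + (6*Y + L))² = (-120 + (6*5 + 4))² = (-120 + (30 + 4))² = (-120 + 34)² = (-86)² = 7396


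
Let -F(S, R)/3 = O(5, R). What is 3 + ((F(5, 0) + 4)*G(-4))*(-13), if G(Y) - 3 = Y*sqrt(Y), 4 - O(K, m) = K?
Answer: -270 + 728*I ≈ -270.0 + 728.0*I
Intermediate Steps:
O(K, m) = 4 - K
G(Y) = 3 + Y**(3/2) (G(Y) = 3 + Y*sqrt(Y) = 3 + Y**(3/2))
F(S, R) = 3 (F(S, R) = -3*(4 - 1*5) = -3*(4 - 5) = -3*(-1) = 3)
3 + ((F(5, 0) + 4)*G(-4))*(-13) = 3 + ((3 + 4)*(3 + (-4)**(3/2)))*(-13) = 3 + (7*(3 - 8*I))*(-13) = 3 + (21 - 56*I)*(-13) = 3 + (-273 + 728*I) = -270 + 728*I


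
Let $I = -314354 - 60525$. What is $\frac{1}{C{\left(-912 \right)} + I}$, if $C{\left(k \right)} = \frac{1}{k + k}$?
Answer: $- \frac{1824}{683779297} \approx -2.6675 \cdot 10^{-6}$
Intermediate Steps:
$C{\left(k \right)} = \frac{1}{2 k}$
$I = -374879$ ($I = -314354 - 60525 = -374879$)
$\frac{1}{C{\left(-912 \right)} + I} = \frac{1}{\frac{1}{2 \left(-912\right)} - 374879} = \frac{1}{\frac{1}{2} \left(- \frac{1}{912}\right) - 374879} = \frac{1}{- \frac{1}{1824} - 374879} = \frac{1}{- \frac{683779297}{1824}} = - \frac{1824}{683779297}$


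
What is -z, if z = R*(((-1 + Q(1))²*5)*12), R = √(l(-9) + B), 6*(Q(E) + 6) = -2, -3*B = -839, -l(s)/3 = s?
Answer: -19360*√690/9 ≈ -56505.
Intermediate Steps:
l(s) = -3*s
B = 839/3 (B = -⅓*(-839) = 839/3 ≈ 279.67)
Q(E) = -19/3 (Q(E) = -6 + (⅙)*(-2) = -6 - ⅓ = -19/3)
R = 2*√690/3 (R = √(-3*(-9) + 839/3) = √(27 + 839/3) = √(920/3) = 2*√690/3 ≈ 17.512)
z = 19360*√690/9 (z = (2*√690/3)*(((-1 - 19/3)²*5)*12) = (2*√690/3)*(((-22/3)²*5)*12) = (2*√690/3)*(((484/9)*5)*12) = (2*√690/3)*((2420/9)*12) = (2*√690/3)*(9680/3) = 19360*√690/9 ≈ 56505.)
-z = -19360*√690/9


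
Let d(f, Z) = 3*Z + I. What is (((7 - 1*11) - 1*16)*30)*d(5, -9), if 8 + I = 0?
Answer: 21000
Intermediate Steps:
I = -8 (I = -8 + 0 = -8)
d(f, Z) = -8 + 3*Z (d(f, Z) = 3*Z - 8 = -8 + 3*Z)
(((7 - 1*11) - 1*16)*30)*d(5, -9) = (((7 - 1*11) - 1*16)*30)*(-8 + 3*(-9)) = (((7 - 11) - 16)*30)*(-8 - 27) = ((-4 - 16)*30)*(-35) = -20*30*(-35) = -600*(-35) = 21000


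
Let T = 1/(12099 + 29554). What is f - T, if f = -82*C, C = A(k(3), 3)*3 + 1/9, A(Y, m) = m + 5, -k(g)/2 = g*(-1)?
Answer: -741173491/374877 ≈ -1977.1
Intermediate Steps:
k(g) = 2*g (k(g) = -2*g*(-1) = -(-2)*g = 2*g)
A(Y, m) = 5 + m
C = 217/9 (C = (5 + 3)*3 + 1/9 = 8*3 + 1/9 = 24 + 1/9 = 217/9 ≈ 24.111)
T = 1/41653 ≈ 2.4008e-5
f = -17794/9 (f = -82*217/9 = -17794/9 ≈ -1977.1)
f - T = -17794/9 - 1*1/41653 = -17794/9 - 1/41653 = -741173491/374877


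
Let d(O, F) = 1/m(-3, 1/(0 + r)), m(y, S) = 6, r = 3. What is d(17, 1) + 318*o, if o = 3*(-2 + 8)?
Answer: 34345/6 ≈ 5724.2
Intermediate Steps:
o = 18 (o = 3*6 = 18)
d(O, F) = ⅙ (d(O, F) = 1/6 = ⅙)
d(17, 1) + 318*o = ⅙ + 318*18 = ⅙ + 5724 = 34345/6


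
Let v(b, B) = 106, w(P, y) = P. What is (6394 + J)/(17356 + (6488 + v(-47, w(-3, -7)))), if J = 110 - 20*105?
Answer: 2202/11975 ≈ 0.18388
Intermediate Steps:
J = -1990 (J = 110 - 2100 = -1990)
(6394 + J)/(17356 + (6488 + v(-47, w(-3, -7)))) = (6394 - 1990)/(17356 + (6488 + 106)) = 4404/(17356 + 6594) = 4404/23950 = 4404*(1/23950) = 2202/11975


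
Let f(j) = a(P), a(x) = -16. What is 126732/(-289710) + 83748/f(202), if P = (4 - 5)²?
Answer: -1011027533/193140 ≈ -5234.7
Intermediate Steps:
P = 1 (P = (-1)² = 1)
f(j) = -16
126732/(-289710) + 83748/f(202) = 126732/(-289710) + 83748/(-16) = 126732*(-1/289710) + 83748*(-1/16) = -21122/48285 - 20937/4 = -1011027533/193140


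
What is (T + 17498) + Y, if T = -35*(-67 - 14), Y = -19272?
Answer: 1061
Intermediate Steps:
T = 2835 (T = -35*(-81) = 2835)
(T + 17498) + Y = (2835 + 17498) - 19272 = 20333 - 19272 = 1061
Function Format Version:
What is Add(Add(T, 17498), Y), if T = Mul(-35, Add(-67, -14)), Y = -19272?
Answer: 1061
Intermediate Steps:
T = 2835 (T = Mul(-35, -81) = 2835)
Add(Add(T, 17498), Y) = Add(Add(2835, 17498), -19272) = Add(20333, -19272) = 1061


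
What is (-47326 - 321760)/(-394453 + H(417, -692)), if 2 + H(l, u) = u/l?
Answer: 153908862/164488427 ≈ 0.93568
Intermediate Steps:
H(l, u) = -2 + u/l
(-47326 - 321760)/(-394453 + H(417, -692)) = (-47326 - 321760)/(-394453 + (-2 - 692/417)) = -369086/(-394453 + (-2 - 692*1/417)) = -369086/(-394453 + (-2 - 692/417)) = -369086/(-394453 - 1526/417) = -369086/(-164488427/417) = -369086*(-417/164488427) = 153908862/164488427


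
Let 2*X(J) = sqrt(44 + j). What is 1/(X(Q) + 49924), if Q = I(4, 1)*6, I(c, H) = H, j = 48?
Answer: 49924/2492405753 - sqrt(23)/2492405753 ≈ 2.0029e-5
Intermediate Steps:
Q = 6 (Q = 1*6 = 6)
X(J) = sqrt(23) (X(J) = sqrt(44 + 48)/2 = sqrt(92)/2 = (2*sqrt(23))/2 = sqrt(23))
1/(X(Q) + 49924) = 1/(sqrt(23) + 49924) = 1/(49924 + sqrt(23))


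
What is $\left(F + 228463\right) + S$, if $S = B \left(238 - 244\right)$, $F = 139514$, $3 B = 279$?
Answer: $367419$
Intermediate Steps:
$B = 93$ ($B = \frac{1}{3} \cdot 279 = 93$)
$S = -558$ ($S = 93 \left(238 - 244\right) = 93 \left(-6\right) = -558$)
$\left(F + 228463\right) + S = \left(139514 + 228463\right) - 558 = 367977 - 558 = 367419$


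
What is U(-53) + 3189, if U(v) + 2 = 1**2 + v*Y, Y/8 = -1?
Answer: 3612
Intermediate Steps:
Y = -8 (Y = 8*(-1) = -8)
U(v) = -1 - 8*v (U(v) = -2 + (1**2 + v*(-8)) = -2 + (1 - 8*v) = -1 - 8*v)
U(-53) + 3189 = (-1 - 8*(-53)) + 3189 = (-1 + 424) + 3189 = 423 + 3189 = 3612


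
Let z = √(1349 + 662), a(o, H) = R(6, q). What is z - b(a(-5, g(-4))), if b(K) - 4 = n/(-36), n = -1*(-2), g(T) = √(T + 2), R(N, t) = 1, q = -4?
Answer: -71/18 + √2011 ≈ 40.900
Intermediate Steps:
g(T) = √(2 + T)
a(o, H) = 1
n = 2
b(K) = 71/18 (b(K) = 4 + 2/(-36) = 4 + 2*(-1/36) = 4 - 1/18 = 71/18)
z = √2011 ≈ 44.844
z - b(a(-5, g(-4))) = √2011 - 1*71/18 = √2011 - 71/18 = -71/18 + √2011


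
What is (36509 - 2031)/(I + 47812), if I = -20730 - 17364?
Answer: 17239/4859 ≈ 3.5478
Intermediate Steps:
I = -38094
(36509 - 2031)/(I + 47812) = (36509 - 2031)/(-38094 + 47812) = 34478/9718 = 34478*(1/9718) = 17239/4859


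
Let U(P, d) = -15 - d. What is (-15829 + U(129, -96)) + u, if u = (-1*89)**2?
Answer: -7827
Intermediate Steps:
u = 7921 (u = (-89)**2 = 7921)
(-15829 + U(129, -96)) + u = (-15829 + (-15 - 1*(-96))) + 7921 = (-15829 + (-15 + 96)) + 7921 = (-15829 + 81) + 7921 = -15748 + 7921 = -7827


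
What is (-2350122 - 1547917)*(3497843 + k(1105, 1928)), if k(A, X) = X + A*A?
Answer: -18401846919044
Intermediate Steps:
k(A, X) = X + A**2
(-2350122 - 1547917)*(3497843 + k(1105, 1928)) = (-2350122 - 1547917)*(3497843 + (1928 + 1105**2)) = -3898039*(3497843 + (1928 + 1221025)) = -3898039*(3497843 + 1222953) = -3898039*4720796 = -18401846919044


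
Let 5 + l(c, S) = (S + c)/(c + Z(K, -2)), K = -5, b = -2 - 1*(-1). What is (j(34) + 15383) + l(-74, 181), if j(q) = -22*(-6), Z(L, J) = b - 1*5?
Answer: 1240693/80 ≈ 15509.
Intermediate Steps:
b = -1 (b = -2 + 1 = -1)
Z(L, J) = -6 (Z(L, J) = -1 - 1*5 = -1 - 5 = -6)
j(q) = 132
l(c, S) = -5 + (S + c)/(-6 + c) (l(c, S) = -5 + (S + c)/(c - 6) = -5 + (S + c)/(-6 + c))
(j(34) + 15383) + l(-74, 181) = (132 + 15383) + (30 + 181 - 4*(-74))/(-6 - 74) = 15515 + (30 + 181 + 296)/(-80) = 15515 - 1/80*507 = 15515 - 507/80 = 1240693/80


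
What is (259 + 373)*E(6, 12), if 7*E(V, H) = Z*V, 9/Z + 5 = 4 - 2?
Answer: -11376/7 ≈ -1625.1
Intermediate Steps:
Z = -3 (Z = 9/(-5 + (4 - 2)) = 9/(-5 + 2) = 9/(-3) = 9*(-⅓) = -3)
E(V, H) = -3*V/7 (E(V, H) = (-3*V)/7 = -3*V/7)
(259 + 373)*E(6, 12) = (259 + 373)*(-3/7*6) = 632*(-18/7) = -11376/7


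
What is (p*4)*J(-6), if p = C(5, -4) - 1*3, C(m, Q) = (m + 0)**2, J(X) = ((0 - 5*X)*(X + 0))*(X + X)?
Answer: 190080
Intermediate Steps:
J(X) = -10*X**3 (J(X) = ((-5*X)*X)*(2*X) = (-5*X**2)*(2*X) = -10*X**3)
C(m, Q) = m**2
p = 22 (p = 5**2 - 1*3 = 25 - 3 = 22)
(p*4)*J(-6) = (22*4)*(-10*(-6)**3) = 88*(-10*(-216)) = 88*2160 = 190080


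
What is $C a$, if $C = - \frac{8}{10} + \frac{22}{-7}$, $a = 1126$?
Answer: $- \frac{155388}{35} \approx -4439.7$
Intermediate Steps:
$C = - \frac{138}{35}$ ($C = \left(-8\right) \frac{1}{10} + 22 \left(- \frac{1}{7}\right) = - \frac{4}{5} - \frac{22}{7} = - \frac{138}{35} \approx -3.9429$)
$C a = \left(- \frac{138}{35}\right) 1126 = - \frac{155388}{35}$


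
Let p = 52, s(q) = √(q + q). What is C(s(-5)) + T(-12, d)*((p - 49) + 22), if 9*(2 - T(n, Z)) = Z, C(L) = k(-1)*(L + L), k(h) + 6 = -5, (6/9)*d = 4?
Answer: 100/3 - 22*I*√10 ≈ 33.333 - 69.57*I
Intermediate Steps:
s(q) = √2*√q (s(q) = √(2*q) = √2*√q)
d = 6 (d = (3/2)*4 = 6)
k(h) = -11 (k(h) = -6 - 5 = -11)
C(L) = -22*L (C(L) = -11*(L + L) = -22*L)
T(n, Z) = 2 - Z/9
C(s(-5)) + T(-12, d)*((p - 49) + 22) = -22*√2*√(-5) + (2 - ⅑*6)*((52 - 49) + 22) = -22*√2*I*√5 + (2 - ⅔)*(3 + 22) = -22*I*√10 + (4/3)*25 = -22*I*√10 + 100/3 = 100/3 - 22*I*√10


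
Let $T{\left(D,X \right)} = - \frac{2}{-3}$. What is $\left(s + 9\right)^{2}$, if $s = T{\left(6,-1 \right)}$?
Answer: $\frac{841}{9} \approx 93.444$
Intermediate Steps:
$T{\left(D,X \right)} = \frac{2}{3}$ ($T{\left(D,X \right)} = \left(-2\right) \left(- \frac{1}{3}\right) = \frac{2}{3}$)
$s = \frac{2}{3} \approx 0.66667$
$\left(s + 9\right)^{2} = \left(\frac{2}{3} + 9\right)^{2} = \left(\frac{29}{3}\right)^{2} = \frac{841}{9}$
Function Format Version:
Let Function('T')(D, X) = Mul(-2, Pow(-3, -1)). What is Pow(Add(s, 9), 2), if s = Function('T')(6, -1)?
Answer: Rational(841, 9) ≈ 93.444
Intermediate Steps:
Function('T')(D, X) = Rational(2, 3) (Function('T')(D, X) = Mul(-2, Rational(-1, 3)) = Rational(2, 3))
s = Rational(2, 3) ≈ 0.66667
Pow(Add(s, 9), 2) = Pow(Add(Rational(2, 3), 9), 2) = Pow(Rational(29, 3), 2) = Rational(841, 9)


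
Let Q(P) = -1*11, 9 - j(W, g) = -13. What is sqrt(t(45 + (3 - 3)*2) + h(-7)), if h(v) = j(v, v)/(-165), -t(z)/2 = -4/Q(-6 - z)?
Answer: I*sqrt(23430)/165 ≈ 0.92769*I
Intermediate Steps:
j(W, g) = 22 (j(W, g) = 9 - 1*(-13) = 9 + 13 = 22)
Q(P) = -11
t(z) = -8/11 (t(z) = -(-8)/(-11) = -(-8)*(-1)/11 = -2*4/11 = -8/11)
h(v) = -2/15 (h(v) = 22/(-165) = 22*(-1/165) = -2/15)
sqrt(t(45 + (3 - 3)*2) + h(-7)) = sqrt(-8/11 - 2/15) = sqrt(-142/165) = I*sqrt(23430)/165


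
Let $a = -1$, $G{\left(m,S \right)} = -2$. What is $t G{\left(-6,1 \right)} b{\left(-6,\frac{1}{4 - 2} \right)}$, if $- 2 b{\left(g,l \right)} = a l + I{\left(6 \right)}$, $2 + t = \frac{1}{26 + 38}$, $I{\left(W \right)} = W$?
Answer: $- \frac{1397}{128} \approx -10.914$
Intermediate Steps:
$t = - \frac{127}{64}$ ($t = -2 + \frac{1}{26 + 38} = -2 + \frac{1}{64} = - \frac{127}{64} \approx -1.9844$)
$b{\left(g,l \right)} = -3 + \frac{l}{2}$ ($b{\left(g,l \right)} = - \frac{- l + 6}{2} = - \frac{6 - l}{2} = -3 + \frac{l}{2}$)
$t G{\left(-6,1 \right)} b{\left(-6,\frac{1}{4 - 2} \right)} = \left(- \frac{127}{64}\right) \left(-2\right) \left(-3 + \frac{1}{2 \left(4 - 2\right)}\right) = \frac{127 \left(-3 + \frac{1}{2 \cdot 2}\right)}{32} = \frac{127 \left(-3 + \frac{1}{2} \cdot \frac{1}{2}\right)}{32} = \frac{127 \left(-3 + \frac{1}{4}\right)}{32} = \frac{127}{32} \left(- \frac{11}{4}\right) = - \frac{1397}{128}$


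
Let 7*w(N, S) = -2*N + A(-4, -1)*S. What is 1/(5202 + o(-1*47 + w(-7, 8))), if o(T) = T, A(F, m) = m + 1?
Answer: 1/5157 ≈ 0.00019391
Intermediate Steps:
A(F, m) = 1 + m
w(N, S) = -2*N/7 (w(N, S) = (-2*N + (1 - 1)*S)/7 = (-2*N + 0*S)/7 = (-2*N + 0)/7 = (-2*N)/7 = -2*N/7)
1/(5202 + o(-1*47 + w(-7, 8))) = 1/(5202 + (-1*47 - 2/7*(-7))) = 1/(5202 + (-47 + 2)) = 1/(5202 - 45) = 1/5157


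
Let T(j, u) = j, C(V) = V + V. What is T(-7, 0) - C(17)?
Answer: -41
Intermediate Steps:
C(V) = 2*V
T(-7, 0) - C(17) = -7 - 2*17 = -7 - 1*34 = -7 - 34 = -41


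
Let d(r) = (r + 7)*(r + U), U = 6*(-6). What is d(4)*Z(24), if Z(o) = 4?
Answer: -1408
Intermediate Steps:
U = -36
d(r) = (-36 + r)*(7 + r) (d(r) = (r + 7)*(r - 36) = (7 + r)*(-36 + r) = (-36 + r)*(7 + r))
d(4)*Z(24) = (-252 + 4² - 29*4)*4 = (-252 + 16 - 116)*4 = -352*4 = -1408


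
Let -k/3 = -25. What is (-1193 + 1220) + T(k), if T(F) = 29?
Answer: 56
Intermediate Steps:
k = 75 (k = -3*(-25) = 75)
(-1193 + 1220) + T(k) = (-1193 + 1220) + 29 = 27 + 29 = 56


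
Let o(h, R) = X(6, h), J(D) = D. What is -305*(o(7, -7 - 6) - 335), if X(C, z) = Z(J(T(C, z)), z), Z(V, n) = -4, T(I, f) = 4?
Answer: 103395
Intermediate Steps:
X(C, z) = -4
o(h, R) = -4
-305*(o(7, -7 - 6) - 335) = -305*(-4 - 335) = -305*(-339) = 103395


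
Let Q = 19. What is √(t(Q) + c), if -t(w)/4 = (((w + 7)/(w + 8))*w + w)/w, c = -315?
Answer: I*√26151/9 ≈ 17.968*I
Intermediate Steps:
t(w) = -4*(w + w*(7 + w)/(8 + w))/w (t(w) = -4*(((w + 7)/(w + 8))*w + w)/w = -4*(((7 + w)/(8 + w))*w + w)/w = -4*(w*(7 + w)/(8 + w) + w)/w = -4*(w + w*(7 + w)/(8 + w))/w)
√(t(Q) + c) = √(4*(-15 - 2*19)/(8 + 19) - 315) = √(4*(-15 - 38)/27 - 315) = √(4*(1/27)*(-53) - 315) = √(-212/27 - 315) = √(-8717/27) = I*√26151/9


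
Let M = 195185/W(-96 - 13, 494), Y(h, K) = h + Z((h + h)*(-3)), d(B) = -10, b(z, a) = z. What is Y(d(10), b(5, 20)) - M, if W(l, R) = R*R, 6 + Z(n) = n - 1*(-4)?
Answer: 11518543/244036 ≈ 47.200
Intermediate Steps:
Z(n) = -2 + n (Z(n) = -6 + (n - 1*(-4)) = -6 + (n + 4) = -6 + (4 + n) = -2 + n)
W(l, R) = R²
Y(h, K) = -2 - 5*h (Y(h, K) = h + (-2 + (h + h)*(-3)) = h + (-2 + (2*h)*(-3)) = h + (-2 - 6*h) = -2 - 5*h)
M = 195185/244036 (M = 195185/(494²) = 195185/244036 ≈ 0.79982)
Y(d(10), b(5, 20)) - M = (-2 - 5*(-10)) - 1*195185/244036 = (-2 + 50) - 195185/244036 = 48 - 195185/244036 = 11518543/244036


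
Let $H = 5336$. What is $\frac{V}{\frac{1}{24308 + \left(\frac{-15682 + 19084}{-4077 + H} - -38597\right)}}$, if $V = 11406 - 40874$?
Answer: $- \frac{2333889085996}{1259} \approx -1.8538 \cdot 10^{9}$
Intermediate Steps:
$V = -29468$ ($V = 11406 - 40874 = -29468$)
$\frac{V}{\frac{1}{24308 + \left(\frac{-15682 + 19084}{-4077 + H} - -38597\right)}} = - \frac{29468}{\frac{1}{24308 + \left(\frac{-15682 + 19084}{-4077 + 5336} - -38597\right)}} = - \frac{29468}{\frac{1}{24308 + \left(\frac{3402}{1259} + 38597\right)}} = - \frac{29468}{\frac{1}{24308 + \frac{48597025}{1259}}} = - \frac{29468}{\frac{1}{\frac{79200797}{1259}}} = - \frac{29468}{\frac{1259}{79200797}} = \left(-29468\right) \frac{79200797}{1259} = - \frac{2333889085996}{1259}$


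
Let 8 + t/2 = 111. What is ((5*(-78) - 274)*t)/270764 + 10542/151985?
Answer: -4483680538/10288016635 ≈ -0.43582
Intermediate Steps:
t = 206 (t = -16 + 2*111 = -16 + 222 = 206)
((5*(-78) - 274)*t)/270764 + 10542/151985 = ((5*(-78) - 274)*206)/270764 + 10542/151985 = ((-390 - 274)*206)*(1/270764) + 10542*(1/151985) = -664*206*(1/270764) + 10542/151985 = -136784*1/270764 + 10542/151985 = -34196/67691 + 10542/151985 = -4483680538/10288016635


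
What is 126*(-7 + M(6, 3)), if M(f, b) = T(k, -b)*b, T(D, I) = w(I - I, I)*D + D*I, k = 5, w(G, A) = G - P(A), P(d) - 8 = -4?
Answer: -14112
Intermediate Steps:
P(d) = 4 (P(d) = 8 - 4 = 4)
w(G, A) = -4 + G (w(G, A) = G - 1*4 = G - 4 = -4 + G)
T(D, I) = -4*D + D*I (T(D, I) = (-4 + (I - I))*D + D*I = (-4 + 0)*D + D*I = -4*D + D*I)
M(f, b) = b*(-20 - 5*b) (M(f, b) = (5*(-4 - b))*b = (-20 - 5*b)*b = b*(-20 - 5*b))
126*(-7 + M(6, 3)) = 126*(-7 - 5*3*(4 + 3)) = 126*(-7 - 5*3*7) = 126*(-7 - 105) = 126*(-112) = -14112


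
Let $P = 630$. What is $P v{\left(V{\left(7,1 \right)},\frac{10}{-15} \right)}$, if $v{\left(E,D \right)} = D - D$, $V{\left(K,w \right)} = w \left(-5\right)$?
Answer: $0$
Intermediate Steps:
$V{\left(K,w \right)} = - 5 w$
$v{\left(E,D \right)} = 0$
$P v{\left(V{\left(7,1 \right)},\frac{10}{-15} \right)} = 630 \cdot 0 = 0$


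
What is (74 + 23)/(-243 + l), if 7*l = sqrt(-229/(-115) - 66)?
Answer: -132822585/332748476 - 679*I*sqrt(846515)/332748476 ≈ -0.39917 - 0.0018775*I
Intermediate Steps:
l = I*sqrt(846515)/805 (l = sqrt(-229/(-115) - 66)/7 = sqrt(-229*(-1/115) - 66)/7 = sqrt(229/115 - 66)/7 = sqrt(-7361/115)/7 = (I*sqrt(846515)/115)/7 = I*sqrt(846515)/805 ≈ 1.1429*I)
(74 + 23)/(-243 + l) = (74 + 23)/(-243 + I*sqrt(846515)/805) = 97/(-243 + I*sqrt(846515)/805)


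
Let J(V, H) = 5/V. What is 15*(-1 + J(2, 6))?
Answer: 45/2 ≈ 22.500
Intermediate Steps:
15*(-1 + J(2, 6)) = 15*(-1 + 5/2) = 15*(3/2) = 45/2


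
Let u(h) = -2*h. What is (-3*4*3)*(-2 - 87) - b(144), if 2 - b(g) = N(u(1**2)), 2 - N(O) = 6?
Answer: 3198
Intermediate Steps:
N(O) = -4 (N(O) = 2 - 1*6 = 2 - 6 = -4)
b(g) = 6 (b(g) = 2 - 1*(-4) = 2 + 4 = 6)
(-3*4*3)*(-2 - 87) - b(144) = (-3*4*3)*(-2 - 87) - 1*6 = -12*3*(-89) - 6 = -36*(-89) - 6 = 3204 - 6 = 3198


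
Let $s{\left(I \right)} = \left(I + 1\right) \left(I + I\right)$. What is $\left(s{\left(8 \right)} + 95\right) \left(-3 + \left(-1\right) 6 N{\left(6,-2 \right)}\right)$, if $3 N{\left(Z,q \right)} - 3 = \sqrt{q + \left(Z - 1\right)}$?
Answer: $-2151 - 478 \sqrt{3} \approx -2978.9$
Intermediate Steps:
$N{\left(Z,q \right)} = 1 + \frac{\sqrt{-1 + Z + q}}{3}$ ($N{\left(Z,q \right)} = 1 + \frac{\sqrt{q + \left(Z - 1\right)}}{3} = 1 + \frac{\sqrt{q + \left(-1 + Z\right)}}{3} = 1 + \frac{\sqrt{-1 + Z + q}}{3}$)
$s{\left(I \right)} = 2 I \left(1 + I\right)$ ($s{\left(I \right)} = \left(1 + I\right) 2 I = 2 I \left(1 + I\right)$)
$\left(s{\left(8 \right)} + 95\right) \left(-3 + \left(-1\right) 6 N{\left(6,-2 \right)}\right) = \left(2 \cdot 8 \left(1 + 8\right) + 95\right) \left(-3 + \left(-1\right) 6 \left(1 + \frac{\sqrt{-1 + 6 - 2}}{3}\right)\right) = \left(2 \cdot 8 \cdot 9 + 95\right) \left(-3 - 6 \left(1 + \frac{\sqrt{3}}{3}\right)\right) = \left(144 + 95\right) \left(-3 - \left(6 + 2 \sqrt{3}\right)\right) = 239 \left(-9 - 2 \sqrt{3}\right) = -2151 - 478 \sqrt{3}$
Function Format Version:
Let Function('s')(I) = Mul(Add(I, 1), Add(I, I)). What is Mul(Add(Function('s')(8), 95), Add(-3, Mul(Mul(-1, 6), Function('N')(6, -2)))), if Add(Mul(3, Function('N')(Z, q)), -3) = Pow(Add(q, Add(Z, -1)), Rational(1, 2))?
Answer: Add(-2151, Mul(-478, Pow(3, Rational(1, 2)))) ≈ -2978.9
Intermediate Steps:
Function('N')(Z, q) = Add(1, Mul(Rational(1, 3), Pow(Add(-1, Z, q), Rational(1, 2)))) (Function('N')(Z, q) = Add(1, Mul(Rational(1, 3), Pow(Add(q, Add(Z, -1)), Rational(1, 2)))) = Add(1, Mul(Rational(1, 3), Pow(Add(q, Add(-1, Z)), Rational(1, 2)))) = Add(1, Mul(Rational(1, 3), Pow(Add(-1, Z, q), Rational(1, 2)))))
Function('s')(I) = Mul(2, I, Add(1, I)) (Function('s')(I) = Mul(Add(1, I), Mul(2, I)) = Mul(2, I, Add(1, I)))
Mul(Add(Function('s')(8), 95), Add(-3, Mul(Mul(-1, 6), Function('N')(6, -2)))) = Mul(Add(Mul(2, 8, Add(1, 8)), 95), Add(-3, Mul(Mul(-1, 6), Add(1, Mul(Rational(1, 3), Pow(Add(-1, 6, -2), Rational(1, 2))))))) = Mul(Add(Mul(2, 8, 9), 95), Add(-3, Mul(-6, Add(1, Mul(Rational(1, 3), Pow(3, Rational(1, 2))))))) = Mul(Add(144, 95), Add(-3, Add(-6, Mul(-2, Pow(3, Rational(1, 2)))))) = Mul(239, Add(-9, Mul(-2, Pow(3, Rational(1, 2))))) = Add(-2151, Mul(-478, Pow(3, Rational(1, 2))))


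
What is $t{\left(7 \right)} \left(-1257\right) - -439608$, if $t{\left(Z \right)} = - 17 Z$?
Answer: $589191$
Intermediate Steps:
$t{\left(7 \right)} \left(-1257\right) - -439608 = \left(-17\right) 7 \left(-1257\right) - -439608 = \left(-119\right) \left(-1257\right) + 439608 = 149583 + 439608 = 589191$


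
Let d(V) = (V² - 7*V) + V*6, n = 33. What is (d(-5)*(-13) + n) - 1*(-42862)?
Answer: 42505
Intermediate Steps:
d(V) = V² - V (d(V) = (V² - 7*V) + 6*V = V² - V)
(d(-5)*(-13) + n) - 1*(-42862) = (-5*(-1 - 5)*(-13) + 33) - 1*(-42862) = (-5*(-6)*(-13) + 33) + 42862 = (30*(-13) + 33) + 42862 = (-390 + 33) + 42862 = -357 + 42862 = 42505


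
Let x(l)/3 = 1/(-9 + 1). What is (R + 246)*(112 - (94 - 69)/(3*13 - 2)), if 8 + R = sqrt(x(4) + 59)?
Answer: 980322/37 + 4119*sqrt(938)/148 ≈ 27348.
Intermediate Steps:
x(l) = -3/8 (x(l) = 3/(-9 + 1) = 3/(-8) = 3*(-1/8) = -3/8)
R = -8 + sqrt(938)/4 (R = -8 + sqrt(-3/8 + 59) = -8 + sqrt(469/8) = -8 + sqrt(938)/4 ≈ -0.34330)
(R + 246)*(112 - (94 - 69)/(3*13 - 2)) = ((-8 + sqrt(938)/4) + 246)*(112 - (94 - 69)/(3*13 - 2)) = (238 + sqrt(938)/4)*(112 - 25/(39 - 2)) = (238 + sqrt(938)/4)*(112 - 25/37) = (238 + sqrt(938)/4)*(4119/37) = 980322/37 + 4119*sqrt(938)/148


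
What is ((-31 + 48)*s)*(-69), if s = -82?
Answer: 96186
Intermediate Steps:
((-31 + 48)*s)*(-69) = ((-31 + 48)*(-82))*(-69) = (17*(-82))*(-69) = -1394*(-69) = 96186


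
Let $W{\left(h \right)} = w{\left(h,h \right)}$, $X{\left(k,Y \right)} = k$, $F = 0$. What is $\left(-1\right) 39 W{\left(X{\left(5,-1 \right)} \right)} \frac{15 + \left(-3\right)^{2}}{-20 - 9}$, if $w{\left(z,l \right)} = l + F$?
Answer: $\frac{4680}{29} \approx 161.38$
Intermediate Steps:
$w{\left(z,l \right)} = l$ ($w{\left(z,l \right)} = l + 0 = l$)
$W{\left(h \right)} = h$
$\left(-1\right) 39 W{\left(X{\left(5,-1 \right)} \right)} \frac{15 + \left(-3\right)^{2}}{-20 - 9} = \left(-1\right) 39 \cdot 5 \frac{15 + \left(-3\right)^{2}}{-20 - 9} = \left(-39\right) 5 \frac{15 + 9}{-29} = - 195 \cdot 24 \left(- \frac{1}{29}\right) = \left(-195\right) \left(- \frac{24}{29}\right) = \frac{4680}{29}$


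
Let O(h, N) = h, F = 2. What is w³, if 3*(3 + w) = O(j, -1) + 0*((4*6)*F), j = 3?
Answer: -8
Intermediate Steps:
w = -2 (w = -3 + (3 + 0*((4*6)*2))/3 = -3 + (3 + 0*(24*2))/3 = -3 + (3 + 0*48)/3 = -3 + (3 + 0)/3 = -3 + (⅓)*3 = -3 + 1 = -2)
w³ = (-2)³ = -8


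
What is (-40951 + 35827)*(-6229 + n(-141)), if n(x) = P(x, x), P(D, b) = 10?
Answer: 31866156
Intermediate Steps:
n(x) = 10
(-40951 + 35827)*(-6229 + n(-141)) = (-40951 + 35827)*(-6229 + 10) = -5124*(-6219) = 31866156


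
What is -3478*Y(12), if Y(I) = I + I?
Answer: -83472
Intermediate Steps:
Y(I) = 2*I
-3478*Y(12) = -6956*12 = -3478*24 = -83472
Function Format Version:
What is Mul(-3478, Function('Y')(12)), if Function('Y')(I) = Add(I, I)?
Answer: -83472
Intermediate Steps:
Function('Y')(I) = Mul(2, I)
Mul(-3478, Function('Y')(12)) = Mul(-3478, Mul(2, 12)) = Mul(-3478, 24) = -83472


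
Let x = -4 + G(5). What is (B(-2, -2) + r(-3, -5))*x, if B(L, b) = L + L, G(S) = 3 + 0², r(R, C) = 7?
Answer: -3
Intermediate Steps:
G(S) = 3 (G(S) = 3 + 0 = 3)
B(L, b) = 2*L
x = -1 (x = -4 + 3 = -1)
(B(-2, -2) + r(-3, -5))*x = (2*(-2) + 7)*(-1) = (-4 + 7)*(-1) = 3*(-1) = -3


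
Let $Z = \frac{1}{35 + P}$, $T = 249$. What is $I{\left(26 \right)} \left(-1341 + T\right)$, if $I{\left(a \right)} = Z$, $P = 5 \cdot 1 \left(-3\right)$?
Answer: $- \frac{273}{5} \approx -54.6$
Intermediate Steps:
$P = -15$ ($P = 5 \left(-3\right) = -15$)
$Z = \frac{1}{20}$ ($Z = \frac{1}{35 - 15} = \frac{1}{20} \approx 0.05$)
$I{\left(a \right)} = \frac{1}{20}$
$I{\left(26 \right)} \left(-1341 + T\right) = \frac{-1341 + 249}{20} = \frac{1}{20} \left(-1092\right) = - \frac{273}{5}$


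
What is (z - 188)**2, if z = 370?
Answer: 33124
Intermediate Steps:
(z - 188)**2 = (370 - 188)**2 = 182**2 = 33124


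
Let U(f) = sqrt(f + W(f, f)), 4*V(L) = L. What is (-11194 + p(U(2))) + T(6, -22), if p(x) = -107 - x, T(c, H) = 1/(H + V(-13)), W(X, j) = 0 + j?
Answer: -1141607/101 ≈ -11303.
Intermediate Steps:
V(L) = L/4
W(X, j) = j
T(c, H) = 1/(-13/4 + H) (T(c, H) = 1/(H + (1/4)*(-13)) = 1/(H - 13/4) = 1/(-13/4 + H))
U(f) = sqrt(2)*sqrt(f) (U(f) = sqrt(f + f) = sqrt(2*f) = sqrt(2)*sqrt(f))
(-11194 + p(U(2))) + T(6, -22) = (-11194 + (-107 - sqrt(2)*sqrt(2))) + 4/(-13 + 4*(-22)) = (-11194 + (-107 - 1*2)) + 4/(-13 - 88) = (-11194 + (-107 - 2)) + 4/(-101) = (-11194 - 109) + 4*(-1/101) = -11303 - 4/101 = -1141607/101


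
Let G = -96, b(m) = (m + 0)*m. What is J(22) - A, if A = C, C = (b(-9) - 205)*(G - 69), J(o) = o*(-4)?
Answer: -20548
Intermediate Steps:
b(m) = m² (b(m) = m*m = m²)
J(o) = -4*o
C = 20460 (C = ((-9)² - 205)*(-96 - 69) = (81 - 205)*(-165) = -124*(-165) = 20460)
A = 20460
J(22) - A = -4*22 - 1*20460 = -88 - 20460 = -20548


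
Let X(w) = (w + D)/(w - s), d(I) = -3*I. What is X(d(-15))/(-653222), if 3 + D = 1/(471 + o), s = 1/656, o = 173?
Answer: -2218018/1552238047549 ≈ -1.4289e-6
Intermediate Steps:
s = 1/656 ≈ 0.0015244
D = -1931/644 (D = -3 + 1/(471 + 173) = -3 + 1/644 = -1931/644 ≈ -2.9984)
X(w) = (-1931/644 + w)/(-1/656 + w) (X(w) = (w - 1931/644)/(w - 1*1/656) = (-1931/644 + w)/(w - 1/656) = (-1931/644 + w)/(-1/656 + w))
X(d(-15))/(-653222) = (164*(-1931 + 644*(-3*(-15)))/(161*(-1 + 656*(-3*(-15)))))/(-653222) = (164*(-1931 + 644*45)/(161*(-1 + 656*45)))*(-1/653222) = (164*(-1931 + 28980)/(161*(-1 + 29520)))*(-1/653222) = ((164/161)*27049/29519)*(-1/653222) = ((164/161)*(1/29519)*27049)*(-1/653222) = (4436036/4752559)*(-1/653222) = -2218018/1552238047549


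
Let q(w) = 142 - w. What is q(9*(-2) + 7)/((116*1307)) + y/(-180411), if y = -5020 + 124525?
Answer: -6030263059/9117490844 ≈ -0.66140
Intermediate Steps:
y = 119505
q(9*(-2) + 7)/((116*1307)) + y/(-180411) = (142 - (9*(-2) + 7))/((116*1307)) + 119505/(-180411) = (142 - (-18 + 7))/151612 + 119505*(-1/180411) = (142 - 1*(-11))*(1/151612) - 39835/60137 = (142 + 11)*(1/151612) - 39835/60137 = 153*(1/151612) - 39835/60137 = 153/151612 - 39835/60137 = -6030263059/9117490844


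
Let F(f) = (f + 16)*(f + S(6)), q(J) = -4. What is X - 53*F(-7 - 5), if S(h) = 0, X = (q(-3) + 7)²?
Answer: 2553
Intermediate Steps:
X = 9 (X = (-4 + 7)² = 3² = 9)
F(f) = f*(16 + f) (F(f) = (f + 16)*(f + 0) = (16 + f)*f = f*(16 + f))
X - 53*F(-7 - 5) = 9 - 53*(-7 - 5)*(16 + (-7 - 5)) = 9 - (-636)*(16 - 12) = 9 - (-636)*4 = 9 - 53*(-48) = 9 + 2544 = 2553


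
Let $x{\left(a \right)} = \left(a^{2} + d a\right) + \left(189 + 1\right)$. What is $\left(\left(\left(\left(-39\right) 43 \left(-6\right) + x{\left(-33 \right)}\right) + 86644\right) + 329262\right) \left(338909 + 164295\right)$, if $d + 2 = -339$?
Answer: $220654954000$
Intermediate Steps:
$d = -341$ ($d = -2 - 339 = -341$)
$x{\left(a \right)} = 190 + a^{2} - 341 a$ ($x{\left(a \right)} = \left(a^{2} - 341 a\right) + \left(189 + 1\right) = \left(a^{2} - 341 a\right) + 190 = 190 + a^{2} - 341 a$)
$\left(\left(\left(\left(-39\right) 43 \left(-6\right) + x{\left(-33 \right)}\right) + 86644\right) + 329262\right) \left(338909 + 164295\right) = \left(\left(\left(\left(-39\right) 43 \left(-6\right) + \left(190 + \left(-33\right)^{2} - -11253\right)\right) + 86644\right) + 329262\right) \left(338909 + 164295\right) = \left(\left(\left(\left(-1677\right) \left(-6\right) + \left(190 + 1089 + 11253\right)\right) + 86644\right) + 329262\right) 503204 = \left(\left(\left(10062 + 12532\right) + 86644\right) + 329262\right) 503204 = \left(\left(22594 + 86644\right) + 329262\right) 503204 = \left(109238 + 329262\right) 503204 = 438500 \cdot 503204 = 220654954000$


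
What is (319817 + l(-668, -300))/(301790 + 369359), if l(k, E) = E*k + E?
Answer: 519917/671149 ≈ 0.77467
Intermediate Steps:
l(k, E) = E + E*k
(319817 + l(-668, -300))/(301790 + 369359) = (319817 - 300*(1 - 668))/(301790 + 369359) = (319817 - 300*(-667))/671149 = (319817 + 200100)*(1/671149) = 519917*(1/671149) = 519917/671149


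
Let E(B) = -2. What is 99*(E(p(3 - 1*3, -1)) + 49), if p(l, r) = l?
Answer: 4653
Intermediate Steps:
99*(E(p(3 - 1*3, -1)) + 49) = 99*(-2 + 49) = 99*47 = 4653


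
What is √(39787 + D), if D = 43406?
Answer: √83193 ≈ 288.43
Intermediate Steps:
√(39787 + D) = √(39787 + 43406) = √83193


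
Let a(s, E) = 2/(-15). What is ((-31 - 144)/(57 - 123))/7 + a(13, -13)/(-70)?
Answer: 4397/11550 ≈ 0.38069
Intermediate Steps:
a(s, E) = -2/15 (a(s, E) = 2*(-1/15) = -2/15)
((-31 - 144)/(57 - 123))/7 + a(13, -13)/(-70) = ((-31 - 144)/(57 - 123))/7 - 2/15/(-70) = -175/(-66)*(⅐) - 2/15*(-1/70) = -175*(-1/66)*(⅐) + 1/525 = (175/66)*(⅐) + 1/525 = 25/66 + 1/525 = 4397/11550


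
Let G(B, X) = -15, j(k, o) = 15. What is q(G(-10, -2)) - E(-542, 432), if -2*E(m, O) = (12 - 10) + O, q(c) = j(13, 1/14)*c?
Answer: -8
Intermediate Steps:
q(c) = 15*c
E(m, O) = -1 - O/2 (E(m, O) = -((12 - 10) + O)/2 = -(2 + O)/2 = -1 - O/2)
q(G(-10, -2)) - E(-542, 432) = 15*(-15) - (-1 - 1/2*432) = -225 - (-1 - 216) = -225 - 1*(-217) = -225 + 217 = -8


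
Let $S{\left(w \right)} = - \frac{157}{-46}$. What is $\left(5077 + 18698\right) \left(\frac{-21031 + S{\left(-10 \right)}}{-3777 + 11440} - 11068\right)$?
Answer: $- \frac{92779919787075}{352498} \approx -2.6321 \cdot 10^{8}$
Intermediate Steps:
$S{\left(w \right)} = \frac{157}{46}$ ($S{\left(w \right)} = \left(-157\right) \left(- \frac{1}{46}\right) = \frac{157}{46}$)
$\left(5077 + 18698\right) \left(\frac{-21031 + S{\left(-10 \right)}}{-3777 + 11440} - 11068\right) = \left(5077 + 18698\right) \left(\frac{-21031 + \frac{157}{46}}{-3777 + 11440} - 11068\right) = 23775 \left(- \frac{967269}{46 \cdot 7663} - 11068\right) = 23775 \left(\left(- \frac{967269}{46}\right) \frac{1}{7663} - 11068\right) = 23775 \left(- \frac{967269}{352498} - 11068\right) = 23775 \left(- \frac{3902415133}{352498}\right) = - \frac{92779919787075}{352498}$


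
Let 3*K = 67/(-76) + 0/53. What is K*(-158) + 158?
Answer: 23305/114 ≈ 204.43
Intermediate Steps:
K = -67/228 (K = (67/(-76) + 0/53)/3 = (67*(-1/76) + 0*(1/53))/3 = (-67/76 + 0)/3 = (1/3)*(-67/76) = -67/228 ≈ -0.29386)
K*(-158) + 158 = -67/228*(-158) + 158 = 5293/114 + 158 = 23305/114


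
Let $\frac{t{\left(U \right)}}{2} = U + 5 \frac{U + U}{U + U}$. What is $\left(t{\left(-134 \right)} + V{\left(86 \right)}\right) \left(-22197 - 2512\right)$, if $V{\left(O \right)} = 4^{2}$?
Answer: $5979578$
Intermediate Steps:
$V{\left(O \right)} = 16$
$t{\left(U \right)} = 10 + 2 U$ ($t{\left(U \right)} = 2 \left(U + 5 \frac{U + U}{U + U}\right) = 2 \left(U + 5 \frac{2 U}{2 U}\right) = 2 \left(U + 5 \cdot 2 U \frac{1}{2 U}\right) = 2 \left(U + 5 \cdot 1\right) = 2 \left(U + 5\right) = 2 \left(5 + U\right) = 10 + 2 U$)
$\left(t{\left(-134 \right)} + V{\left(86 \right)}\right) \left(-22197 - 2512\right) = \left(\left(10 + 2 \left(-134\right)\right) + 16\right) \left(-22197 - 2512\right) = \left(\left(10 - 268\right) + 16\right) \left(-24709\right) = \left(-258 + 16\right) \left(-24709\right) = \left(-242\right) \left(-24709\right) = 5979578$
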